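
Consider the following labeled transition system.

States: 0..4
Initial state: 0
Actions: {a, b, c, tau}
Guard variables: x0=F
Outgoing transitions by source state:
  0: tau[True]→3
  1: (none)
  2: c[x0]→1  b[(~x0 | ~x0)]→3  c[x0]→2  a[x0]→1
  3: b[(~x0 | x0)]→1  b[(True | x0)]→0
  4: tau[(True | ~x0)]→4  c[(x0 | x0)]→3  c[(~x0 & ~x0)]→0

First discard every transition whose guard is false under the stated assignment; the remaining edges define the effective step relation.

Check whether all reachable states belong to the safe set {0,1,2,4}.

Answer: INVARIANT VIOLATED at state 3

Trace:
Allowed set {0,1,2,4}
Reachable = {0,1,3}
  0: safe
  1: safe
  3: VIOLATES
witness against invariant: tau → 3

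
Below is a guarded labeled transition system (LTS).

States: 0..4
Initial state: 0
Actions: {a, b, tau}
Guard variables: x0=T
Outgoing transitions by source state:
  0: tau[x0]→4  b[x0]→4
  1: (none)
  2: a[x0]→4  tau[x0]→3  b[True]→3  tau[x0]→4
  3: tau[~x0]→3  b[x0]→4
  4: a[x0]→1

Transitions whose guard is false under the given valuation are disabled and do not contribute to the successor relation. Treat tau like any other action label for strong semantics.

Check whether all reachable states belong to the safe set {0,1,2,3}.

Allowed set {0,1,2,3}
Reachable = {0,1,4}
  0: safe
  1: safe
  4: ✗ unsafe
counterexample path to 4: tau

Answer: INVARIANT VIOLATED at state 4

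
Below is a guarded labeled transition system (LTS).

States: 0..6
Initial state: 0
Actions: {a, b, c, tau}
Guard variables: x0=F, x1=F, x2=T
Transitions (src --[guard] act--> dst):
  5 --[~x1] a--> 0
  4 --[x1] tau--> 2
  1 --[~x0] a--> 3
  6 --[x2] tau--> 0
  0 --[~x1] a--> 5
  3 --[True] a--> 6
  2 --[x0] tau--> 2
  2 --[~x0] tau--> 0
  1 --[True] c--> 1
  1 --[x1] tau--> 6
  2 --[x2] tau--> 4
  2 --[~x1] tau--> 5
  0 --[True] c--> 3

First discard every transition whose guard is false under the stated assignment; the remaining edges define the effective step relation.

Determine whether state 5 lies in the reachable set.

Answer: REACHABLE

Working:
10 transition(s) survive guard evaluation.
Layer 0: {0}
Layer 1: {3,5}  cumulative {0,3,5}
Layer 2: {6}  cumulative {0,3,5,6}
R = {0,3,5,6}
trace reaching 5: a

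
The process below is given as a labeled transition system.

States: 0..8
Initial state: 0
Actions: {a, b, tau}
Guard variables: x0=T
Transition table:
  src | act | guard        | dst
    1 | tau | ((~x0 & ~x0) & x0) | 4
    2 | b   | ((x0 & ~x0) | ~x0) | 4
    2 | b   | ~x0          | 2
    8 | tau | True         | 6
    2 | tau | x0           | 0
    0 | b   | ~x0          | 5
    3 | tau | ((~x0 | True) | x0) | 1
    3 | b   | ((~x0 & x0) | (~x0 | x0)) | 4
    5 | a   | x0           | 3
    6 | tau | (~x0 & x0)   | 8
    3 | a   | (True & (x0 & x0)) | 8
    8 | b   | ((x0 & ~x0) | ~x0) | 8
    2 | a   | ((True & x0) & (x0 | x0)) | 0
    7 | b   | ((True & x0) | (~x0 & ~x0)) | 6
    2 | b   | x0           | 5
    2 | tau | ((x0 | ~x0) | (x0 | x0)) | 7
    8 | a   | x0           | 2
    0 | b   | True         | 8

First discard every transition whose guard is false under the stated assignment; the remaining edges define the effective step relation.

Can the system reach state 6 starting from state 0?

After dropping false guards: 12 live edges.
L0 = {0}
L1 = {8}  cumulative {0,8}
L2 = {2,6}  cumulative {0,2,6,8}
L3 = {5,7}  cumulative {0,2,5,6,7,8}
L4 = {3}  cumulative {0,2,3,5,6,7,8}
L5 = {1,4}  cumulative {0,1,2,3,4,5,6,7,8}
R = {0,1,2,3,4,5,6,7,8}
witness 6: b·tau

Answer: REACHABLE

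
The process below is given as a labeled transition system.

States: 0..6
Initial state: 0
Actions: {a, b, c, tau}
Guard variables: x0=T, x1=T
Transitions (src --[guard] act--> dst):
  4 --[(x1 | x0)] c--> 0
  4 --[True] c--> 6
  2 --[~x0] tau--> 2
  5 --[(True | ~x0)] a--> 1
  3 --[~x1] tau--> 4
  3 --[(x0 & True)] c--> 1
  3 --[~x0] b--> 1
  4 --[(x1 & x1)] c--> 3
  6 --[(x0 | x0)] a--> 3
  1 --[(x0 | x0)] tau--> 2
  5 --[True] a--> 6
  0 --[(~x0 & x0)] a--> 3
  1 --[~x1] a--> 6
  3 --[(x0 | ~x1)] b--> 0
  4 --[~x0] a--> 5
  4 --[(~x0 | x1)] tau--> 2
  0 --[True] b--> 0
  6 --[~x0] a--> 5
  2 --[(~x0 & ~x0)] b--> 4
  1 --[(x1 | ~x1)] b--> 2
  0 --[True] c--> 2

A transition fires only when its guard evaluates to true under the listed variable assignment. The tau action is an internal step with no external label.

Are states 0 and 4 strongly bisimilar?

Answer: NOT BISIMILAR

Analysis:
Bisimulation quotient by refinement:
  P[0] = {{0,1,2,3,4,5,6}}
  P[1] = {{0,3},{1},{2},{4},{5,6}}
  P[2] = {{0},{1},{2},{3},{4},{5},{6}}
7 equivalence class(es) (converged in 3)
class of 0: {0}; class of 4: {4}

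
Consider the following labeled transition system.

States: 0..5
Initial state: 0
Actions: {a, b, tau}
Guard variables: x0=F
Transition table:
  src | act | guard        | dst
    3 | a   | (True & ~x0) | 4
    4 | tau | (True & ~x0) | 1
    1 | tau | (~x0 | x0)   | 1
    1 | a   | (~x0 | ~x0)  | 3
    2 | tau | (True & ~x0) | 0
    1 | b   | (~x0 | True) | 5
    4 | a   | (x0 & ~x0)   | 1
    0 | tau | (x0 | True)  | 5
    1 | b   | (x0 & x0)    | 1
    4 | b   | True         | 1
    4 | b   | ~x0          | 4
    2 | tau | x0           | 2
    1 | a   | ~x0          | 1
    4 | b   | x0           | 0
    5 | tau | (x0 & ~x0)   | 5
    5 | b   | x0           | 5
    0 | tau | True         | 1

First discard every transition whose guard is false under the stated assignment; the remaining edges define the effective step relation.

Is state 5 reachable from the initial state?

Answer: REACHABLE

Working:
11 transition(s) survive guard evaluation.
depth 0: {0}
depth 1: {1,5}  now seen {0,1,5}
depth 2: {3}  now seen {0,1,3,5}
depth 3: {4}  now seen {0,1,3,4,5}
R = {0,1,3,4,5}
witness 5: tau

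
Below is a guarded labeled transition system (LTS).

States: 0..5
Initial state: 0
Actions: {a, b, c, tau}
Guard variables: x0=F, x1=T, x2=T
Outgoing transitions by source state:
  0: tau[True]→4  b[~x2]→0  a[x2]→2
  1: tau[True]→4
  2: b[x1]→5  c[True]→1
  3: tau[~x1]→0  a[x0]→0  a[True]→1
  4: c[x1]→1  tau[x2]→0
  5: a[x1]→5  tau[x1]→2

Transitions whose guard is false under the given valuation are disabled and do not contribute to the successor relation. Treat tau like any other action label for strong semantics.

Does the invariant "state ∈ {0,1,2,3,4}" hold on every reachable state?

Inv-set: {0,1,2,3,4}
Reach set: {0,1,2,4,5}
  0: safe
  1: safe
  2: safe
  4: safe
  5: ✗ unsafe
counterexample path to 5: a·b

Answer: INVARIANT VIOLATED at state 5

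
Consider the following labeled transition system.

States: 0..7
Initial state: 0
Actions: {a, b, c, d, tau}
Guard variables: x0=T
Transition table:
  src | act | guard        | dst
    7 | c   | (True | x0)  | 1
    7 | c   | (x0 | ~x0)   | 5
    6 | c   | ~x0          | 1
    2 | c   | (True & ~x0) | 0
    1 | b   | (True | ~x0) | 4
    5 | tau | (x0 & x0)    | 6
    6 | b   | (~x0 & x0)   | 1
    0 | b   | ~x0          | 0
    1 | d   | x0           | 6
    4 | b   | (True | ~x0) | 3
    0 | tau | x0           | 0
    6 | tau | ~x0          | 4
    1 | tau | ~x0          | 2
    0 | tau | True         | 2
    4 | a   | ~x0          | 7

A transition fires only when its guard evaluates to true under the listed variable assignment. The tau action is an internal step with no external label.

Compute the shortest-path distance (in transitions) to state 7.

BFS to 7:
  Layer 0: {0}
  Layer 1: {2}
7 never appears.

Answer: UNREACHABLE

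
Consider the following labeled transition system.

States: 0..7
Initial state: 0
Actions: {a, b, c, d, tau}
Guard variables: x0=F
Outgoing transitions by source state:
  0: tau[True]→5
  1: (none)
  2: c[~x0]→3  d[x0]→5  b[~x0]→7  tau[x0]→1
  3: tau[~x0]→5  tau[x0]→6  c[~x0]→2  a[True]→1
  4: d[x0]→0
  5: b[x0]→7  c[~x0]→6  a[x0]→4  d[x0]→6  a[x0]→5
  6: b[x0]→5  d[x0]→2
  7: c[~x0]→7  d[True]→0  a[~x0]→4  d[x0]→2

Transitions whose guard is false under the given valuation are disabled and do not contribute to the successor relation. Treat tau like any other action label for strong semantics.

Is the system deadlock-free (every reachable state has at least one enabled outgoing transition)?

Answer: DEADLOCK at state 6

Analysis:
Reachable = {0,5,6}
  0: tau→5  [deg 1]
  5: c→6  [deg 1]
  6: ∅  [deadlock]
Path to 6: tau·c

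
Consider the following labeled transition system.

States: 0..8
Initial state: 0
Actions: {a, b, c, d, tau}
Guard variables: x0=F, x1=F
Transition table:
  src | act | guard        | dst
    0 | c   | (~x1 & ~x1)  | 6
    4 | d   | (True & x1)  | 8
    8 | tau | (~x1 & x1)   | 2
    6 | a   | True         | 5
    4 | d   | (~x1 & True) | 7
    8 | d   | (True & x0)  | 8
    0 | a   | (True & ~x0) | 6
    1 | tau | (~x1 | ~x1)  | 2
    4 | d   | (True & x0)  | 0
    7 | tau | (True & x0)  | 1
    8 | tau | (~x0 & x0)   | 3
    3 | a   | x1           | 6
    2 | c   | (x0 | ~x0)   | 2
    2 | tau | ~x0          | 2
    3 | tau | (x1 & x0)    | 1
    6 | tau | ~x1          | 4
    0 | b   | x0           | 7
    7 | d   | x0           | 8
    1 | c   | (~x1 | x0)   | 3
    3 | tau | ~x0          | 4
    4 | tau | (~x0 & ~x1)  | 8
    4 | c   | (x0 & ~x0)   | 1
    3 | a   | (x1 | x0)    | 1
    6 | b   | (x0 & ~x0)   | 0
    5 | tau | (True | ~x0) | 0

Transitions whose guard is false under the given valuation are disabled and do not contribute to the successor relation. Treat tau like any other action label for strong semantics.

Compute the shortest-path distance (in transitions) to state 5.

Answer: 2

Trace:
BFS to 5:
  L0 = {0}
  L1 = {6}
  L2 = {4,5}
5 enters at depth 2; path a·a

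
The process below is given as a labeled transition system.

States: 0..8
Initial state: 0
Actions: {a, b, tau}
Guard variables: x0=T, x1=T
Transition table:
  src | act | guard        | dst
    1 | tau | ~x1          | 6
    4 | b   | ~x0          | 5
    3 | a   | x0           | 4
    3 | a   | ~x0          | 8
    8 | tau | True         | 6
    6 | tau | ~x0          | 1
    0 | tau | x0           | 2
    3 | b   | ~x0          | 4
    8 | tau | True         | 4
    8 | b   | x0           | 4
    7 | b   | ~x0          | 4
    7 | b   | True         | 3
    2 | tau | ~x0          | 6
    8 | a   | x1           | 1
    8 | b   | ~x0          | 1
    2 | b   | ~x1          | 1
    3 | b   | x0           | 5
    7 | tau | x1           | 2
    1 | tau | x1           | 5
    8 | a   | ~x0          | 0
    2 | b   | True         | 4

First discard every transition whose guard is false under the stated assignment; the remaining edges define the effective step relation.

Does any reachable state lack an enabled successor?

Answer: DEADLOCK at state 4

Working:
Reachable = {0,2,4}
  0: tau→2  [deg 1]
  2: b→4  [deg 1]
  4: ∅  [deadlock]
trace reaching 4: tau·b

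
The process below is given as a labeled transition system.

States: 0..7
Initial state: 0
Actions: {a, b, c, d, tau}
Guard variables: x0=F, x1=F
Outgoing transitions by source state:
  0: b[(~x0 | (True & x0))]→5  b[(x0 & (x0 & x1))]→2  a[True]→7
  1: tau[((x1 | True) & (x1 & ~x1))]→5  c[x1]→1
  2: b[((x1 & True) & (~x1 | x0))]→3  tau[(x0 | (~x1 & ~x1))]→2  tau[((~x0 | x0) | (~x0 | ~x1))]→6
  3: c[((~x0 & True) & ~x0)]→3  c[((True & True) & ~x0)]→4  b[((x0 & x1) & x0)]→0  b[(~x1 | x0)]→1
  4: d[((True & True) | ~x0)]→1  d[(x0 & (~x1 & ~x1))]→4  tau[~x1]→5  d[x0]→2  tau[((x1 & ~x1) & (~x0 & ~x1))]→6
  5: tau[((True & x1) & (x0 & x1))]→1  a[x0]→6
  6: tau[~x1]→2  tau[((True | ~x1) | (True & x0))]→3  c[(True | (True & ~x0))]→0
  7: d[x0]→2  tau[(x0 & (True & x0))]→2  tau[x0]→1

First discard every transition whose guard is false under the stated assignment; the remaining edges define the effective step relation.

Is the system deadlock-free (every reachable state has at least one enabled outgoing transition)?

Answer: DEADLOCK at state 5

Analysis:
R = {0,5,7}
  0: a→7  b→5  [deg 2]
  5: ∅  [deadlock]
  7: ∅  [deadlock]
witness 5: b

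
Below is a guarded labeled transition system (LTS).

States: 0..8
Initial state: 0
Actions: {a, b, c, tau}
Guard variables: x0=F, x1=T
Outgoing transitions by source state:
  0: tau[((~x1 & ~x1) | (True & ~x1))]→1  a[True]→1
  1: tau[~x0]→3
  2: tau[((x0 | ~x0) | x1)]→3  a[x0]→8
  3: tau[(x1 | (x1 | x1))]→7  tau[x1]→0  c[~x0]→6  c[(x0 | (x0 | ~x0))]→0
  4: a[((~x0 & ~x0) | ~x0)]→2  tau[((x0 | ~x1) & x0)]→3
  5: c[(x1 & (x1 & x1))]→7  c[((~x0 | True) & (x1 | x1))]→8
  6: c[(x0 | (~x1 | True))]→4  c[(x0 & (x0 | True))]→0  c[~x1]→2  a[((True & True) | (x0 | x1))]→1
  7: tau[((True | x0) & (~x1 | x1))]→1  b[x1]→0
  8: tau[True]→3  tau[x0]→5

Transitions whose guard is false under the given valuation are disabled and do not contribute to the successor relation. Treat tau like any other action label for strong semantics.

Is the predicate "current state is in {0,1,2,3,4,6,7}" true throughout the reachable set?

Inv-set: {0,1,2,3,4,6,7}
Reach set: {0,1,2,3,4,6,7}
  0: safe
  1: safe
  2: safe
  3: safe
  4: safe
  6: safe
  7: safe

Answer: INVARIANT HOLDS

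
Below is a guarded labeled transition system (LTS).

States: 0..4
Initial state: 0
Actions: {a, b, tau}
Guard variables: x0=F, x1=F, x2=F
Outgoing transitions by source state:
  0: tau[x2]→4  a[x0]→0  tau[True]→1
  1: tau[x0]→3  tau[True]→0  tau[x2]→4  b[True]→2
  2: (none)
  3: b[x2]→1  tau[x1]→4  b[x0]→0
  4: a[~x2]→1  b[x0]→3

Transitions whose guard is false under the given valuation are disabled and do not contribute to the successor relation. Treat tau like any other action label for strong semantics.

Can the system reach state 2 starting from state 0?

Answer: REACHABLE

Analysis:
4 transition(s) survive guard evaluation.
depth 0: {0}
depth 1: {1}  cumulative {0,1}
depth 2: {2}  cumulative {0,1,2}
Reach set: {0,1,2}
Path to 2: tau·b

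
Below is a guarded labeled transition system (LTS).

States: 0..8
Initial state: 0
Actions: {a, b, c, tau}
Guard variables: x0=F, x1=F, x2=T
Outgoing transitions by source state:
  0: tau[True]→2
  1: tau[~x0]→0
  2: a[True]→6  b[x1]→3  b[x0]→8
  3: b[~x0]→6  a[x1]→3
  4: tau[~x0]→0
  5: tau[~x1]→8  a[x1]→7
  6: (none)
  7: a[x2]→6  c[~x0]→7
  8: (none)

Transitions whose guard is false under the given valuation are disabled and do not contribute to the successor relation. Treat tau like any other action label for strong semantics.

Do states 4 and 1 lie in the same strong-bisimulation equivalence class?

Answer: BISIMILAR

Analysis:
Refine partition for ~:
  round 0: {{0,1,2,3,4,5,6,7,8}}
  round 1: {{0,1,4,5},{2},{3},{6,8},{7}}
  round 2: {{0},{1,4},{2},{3},{5},{6,8},{7}}
stable after 3 split(s): 7 block(s)
[4]={1,4}  [1]={1,4}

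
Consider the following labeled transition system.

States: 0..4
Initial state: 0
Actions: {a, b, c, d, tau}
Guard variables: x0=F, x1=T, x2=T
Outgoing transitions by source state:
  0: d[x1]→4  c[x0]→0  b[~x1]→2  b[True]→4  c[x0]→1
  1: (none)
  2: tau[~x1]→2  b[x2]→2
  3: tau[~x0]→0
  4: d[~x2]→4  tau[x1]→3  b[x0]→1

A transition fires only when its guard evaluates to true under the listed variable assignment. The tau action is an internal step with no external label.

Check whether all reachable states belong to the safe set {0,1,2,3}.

Allowed set {0,1,2,3}
R = {0,3,4}
  0: safe
  3: safe
  4: outside
witness against invariant: d → 4

Answer: INVARIANT VIOLATED at state 4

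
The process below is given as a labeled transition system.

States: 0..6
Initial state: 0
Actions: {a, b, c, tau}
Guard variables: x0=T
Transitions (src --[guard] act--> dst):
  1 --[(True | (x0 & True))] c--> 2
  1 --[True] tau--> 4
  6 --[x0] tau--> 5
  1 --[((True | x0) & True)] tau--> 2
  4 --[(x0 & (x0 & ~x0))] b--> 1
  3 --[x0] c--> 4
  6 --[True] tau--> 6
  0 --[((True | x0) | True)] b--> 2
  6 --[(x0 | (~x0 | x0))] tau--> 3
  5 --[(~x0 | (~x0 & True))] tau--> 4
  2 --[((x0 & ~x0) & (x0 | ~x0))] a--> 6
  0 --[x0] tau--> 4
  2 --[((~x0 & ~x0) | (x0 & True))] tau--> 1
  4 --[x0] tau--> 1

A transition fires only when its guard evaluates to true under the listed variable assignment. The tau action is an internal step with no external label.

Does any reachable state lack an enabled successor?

Reach set: {0,1,2,4}
  0: b→2  tau→4  [deg 2]
  1: c→2  tau→2  tau→4  [deg 3]
  2: tau→1  [deg 1]
  4: tau→1  [deg 1]

Answer: DEADLOCK-FREE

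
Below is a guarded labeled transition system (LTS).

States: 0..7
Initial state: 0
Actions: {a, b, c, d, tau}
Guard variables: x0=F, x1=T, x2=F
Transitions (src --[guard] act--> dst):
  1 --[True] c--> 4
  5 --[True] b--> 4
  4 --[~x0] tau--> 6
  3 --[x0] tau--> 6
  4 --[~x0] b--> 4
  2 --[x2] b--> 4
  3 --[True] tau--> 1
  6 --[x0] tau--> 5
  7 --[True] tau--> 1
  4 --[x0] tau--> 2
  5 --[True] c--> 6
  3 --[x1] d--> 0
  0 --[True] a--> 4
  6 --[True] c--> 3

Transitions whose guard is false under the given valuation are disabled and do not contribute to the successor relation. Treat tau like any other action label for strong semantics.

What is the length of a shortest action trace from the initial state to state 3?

Breadth-first toward 3:
  depth 0: {0}
  depth 1: {4}
  depth 2: {6}
  depth 3: {3}
depth(3)=3, e.g. a·tau·c

Answer: 3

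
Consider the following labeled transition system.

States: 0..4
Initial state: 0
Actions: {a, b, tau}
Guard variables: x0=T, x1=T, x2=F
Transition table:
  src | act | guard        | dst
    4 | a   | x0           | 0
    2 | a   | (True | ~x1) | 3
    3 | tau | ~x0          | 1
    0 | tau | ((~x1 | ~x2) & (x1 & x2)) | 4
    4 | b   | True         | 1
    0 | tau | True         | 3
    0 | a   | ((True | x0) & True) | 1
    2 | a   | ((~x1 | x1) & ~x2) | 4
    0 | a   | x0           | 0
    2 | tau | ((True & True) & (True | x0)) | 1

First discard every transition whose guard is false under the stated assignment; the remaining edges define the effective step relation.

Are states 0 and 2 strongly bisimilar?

Answer: NOT BISIMILAR

Trace:
Compute ~ classes (split until stable):
  π0 = {{0,1,2,3,4}}
  π1 = {{0,2},{1,3},{4}}
  π2 = {{0},{1,3},{2},{4}}
stable after 3 split(s): 4 block(s)
[0]={0}  [2]={2}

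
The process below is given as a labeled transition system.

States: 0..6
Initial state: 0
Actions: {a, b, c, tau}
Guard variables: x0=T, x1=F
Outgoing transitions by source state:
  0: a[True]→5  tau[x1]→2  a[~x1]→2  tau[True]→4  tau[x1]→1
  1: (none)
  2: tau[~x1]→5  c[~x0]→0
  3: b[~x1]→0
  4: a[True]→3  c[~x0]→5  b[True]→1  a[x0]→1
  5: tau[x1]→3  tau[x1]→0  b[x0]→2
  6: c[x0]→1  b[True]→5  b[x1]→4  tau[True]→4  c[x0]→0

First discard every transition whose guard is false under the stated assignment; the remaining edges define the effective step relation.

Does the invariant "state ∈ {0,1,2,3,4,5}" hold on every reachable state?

Allowed set {0,1,2,3,4,5}
Reachable = {0,1,2,3,4,5}
  0: ✓
  1: ✓
  2: ✓
  3: ✓
  4: ✓
  5: ✓

Answer: INVARIANT HOLDS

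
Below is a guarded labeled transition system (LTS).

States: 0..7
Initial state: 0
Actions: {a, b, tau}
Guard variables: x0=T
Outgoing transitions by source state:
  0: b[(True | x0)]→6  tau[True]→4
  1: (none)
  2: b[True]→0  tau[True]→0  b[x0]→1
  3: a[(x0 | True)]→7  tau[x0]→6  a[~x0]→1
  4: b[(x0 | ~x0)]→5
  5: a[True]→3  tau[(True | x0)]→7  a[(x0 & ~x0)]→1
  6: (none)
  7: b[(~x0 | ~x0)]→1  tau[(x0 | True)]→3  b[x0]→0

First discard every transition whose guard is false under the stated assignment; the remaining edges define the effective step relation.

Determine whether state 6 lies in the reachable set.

After dropping false guards: 12 live edges.
L0 = {0}
L1 = {4,6}  total {0,4,6}
L2 = {5}  total {0,4,5,6}
L3 = {3,7}  total {0,3,4,5,6,7}
Reach set: {0,3,4,5,6,7}
witness 6: b

Answer: REACHABLE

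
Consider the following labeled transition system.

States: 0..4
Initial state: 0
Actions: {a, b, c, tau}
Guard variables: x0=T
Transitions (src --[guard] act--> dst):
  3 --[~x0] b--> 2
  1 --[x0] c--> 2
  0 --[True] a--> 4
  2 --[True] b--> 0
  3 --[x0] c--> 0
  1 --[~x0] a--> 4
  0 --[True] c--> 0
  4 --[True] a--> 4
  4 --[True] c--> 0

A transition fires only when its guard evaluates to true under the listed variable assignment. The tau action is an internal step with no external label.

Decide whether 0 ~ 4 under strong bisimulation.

Compute ~ classes (split until stable):
  P[0] = {{0,1,2,3,4}}
  P[1] = {{0,4},{1,3},{2}}
  P[2] = {{0,4},{1},{2},{3}}
stable after 3 split(s): 4 block(s)
[0]={0,4}  [4]={0,4}

Answer: BISIMILAR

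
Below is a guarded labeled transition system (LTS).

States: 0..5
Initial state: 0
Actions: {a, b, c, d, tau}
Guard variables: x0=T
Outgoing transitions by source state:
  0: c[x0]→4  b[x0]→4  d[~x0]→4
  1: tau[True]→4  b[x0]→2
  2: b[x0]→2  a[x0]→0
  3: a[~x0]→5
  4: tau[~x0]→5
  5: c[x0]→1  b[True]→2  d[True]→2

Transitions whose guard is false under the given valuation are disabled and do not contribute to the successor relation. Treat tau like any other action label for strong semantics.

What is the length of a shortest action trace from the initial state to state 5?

Breadth-first toward 5:
  L0 = {0}
  L1 = {4}
5 never appears.

Answer: UNREACHABLE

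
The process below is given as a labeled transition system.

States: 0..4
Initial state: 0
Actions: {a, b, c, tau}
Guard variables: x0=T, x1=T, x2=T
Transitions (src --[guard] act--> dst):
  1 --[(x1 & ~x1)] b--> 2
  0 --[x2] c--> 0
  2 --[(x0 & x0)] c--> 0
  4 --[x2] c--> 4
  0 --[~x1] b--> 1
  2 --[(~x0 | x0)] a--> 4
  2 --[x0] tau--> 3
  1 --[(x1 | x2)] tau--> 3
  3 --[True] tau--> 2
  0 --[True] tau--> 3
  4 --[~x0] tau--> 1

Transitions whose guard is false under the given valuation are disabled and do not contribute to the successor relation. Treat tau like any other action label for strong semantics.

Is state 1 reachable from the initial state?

After dropping false guards: 8 live edges.
depth 0: {0}
depth 1: {3}  now seen {0,3}
depth 2: {2}  now seen {0,2,3}
depth 3: {4}  now seen {0,2,3,4}
Reach set: {0,2,3,4}

Answer: UNREACHABLE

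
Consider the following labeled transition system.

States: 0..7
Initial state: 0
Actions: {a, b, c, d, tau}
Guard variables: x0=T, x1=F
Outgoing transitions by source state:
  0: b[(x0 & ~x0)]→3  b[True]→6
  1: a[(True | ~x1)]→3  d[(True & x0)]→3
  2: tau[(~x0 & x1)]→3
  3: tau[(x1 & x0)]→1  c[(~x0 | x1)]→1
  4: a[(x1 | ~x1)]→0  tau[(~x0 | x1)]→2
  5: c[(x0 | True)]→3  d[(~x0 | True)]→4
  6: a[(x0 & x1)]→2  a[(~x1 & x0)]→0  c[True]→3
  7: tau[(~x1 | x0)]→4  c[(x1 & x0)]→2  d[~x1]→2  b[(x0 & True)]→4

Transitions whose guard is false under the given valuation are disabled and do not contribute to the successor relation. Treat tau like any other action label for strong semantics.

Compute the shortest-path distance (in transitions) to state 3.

BFS to 3:
  Layer 0: {0}
  Layer 1: {6}
  Layer 2: {3}
3 enters at depth 2; path b·c

Answer: 2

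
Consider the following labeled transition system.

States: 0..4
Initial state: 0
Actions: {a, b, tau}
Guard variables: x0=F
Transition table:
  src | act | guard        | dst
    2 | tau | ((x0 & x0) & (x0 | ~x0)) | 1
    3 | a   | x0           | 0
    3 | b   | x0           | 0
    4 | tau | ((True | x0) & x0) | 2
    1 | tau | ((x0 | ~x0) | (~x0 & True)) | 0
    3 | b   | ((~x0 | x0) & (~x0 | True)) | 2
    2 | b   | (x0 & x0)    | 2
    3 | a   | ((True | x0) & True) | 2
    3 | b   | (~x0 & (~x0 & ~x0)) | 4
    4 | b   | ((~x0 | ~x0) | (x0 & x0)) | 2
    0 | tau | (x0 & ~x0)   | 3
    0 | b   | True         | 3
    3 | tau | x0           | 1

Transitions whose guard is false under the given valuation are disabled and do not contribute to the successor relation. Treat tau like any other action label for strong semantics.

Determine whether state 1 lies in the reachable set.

Answer: UNREACHABLE

Trace:
Guard filter leaves 6 enabled edge(s).
L0 = {0}
L1 = {3}  cumulative {0,3}
L2 = {2,4}  cumulative {0,2,3,4}
R = {0,2,3,4}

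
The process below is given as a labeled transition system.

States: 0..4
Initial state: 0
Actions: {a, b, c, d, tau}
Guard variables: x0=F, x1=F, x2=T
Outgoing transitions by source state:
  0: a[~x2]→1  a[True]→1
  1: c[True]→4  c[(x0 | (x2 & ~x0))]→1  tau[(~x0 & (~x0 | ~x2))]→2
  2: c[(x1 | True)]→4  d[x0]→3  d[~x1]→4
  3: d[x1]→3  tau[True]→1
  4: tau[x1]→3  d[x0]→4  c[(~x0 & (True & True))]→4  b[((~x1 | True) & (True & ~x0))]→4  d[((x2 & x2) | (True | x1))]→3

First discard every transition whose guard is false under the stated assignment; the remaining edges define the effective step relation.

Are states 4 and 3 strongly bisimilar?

Refine partition for ~:
  round 0: {{0,1,2,3,4}}
  round 1: {{0},{1},{2},{3},{4}}
stable after 2 split(s): 5 block(s)
class of 4: {4}; class of 3: {3}

Answer: NOT BISIMILAR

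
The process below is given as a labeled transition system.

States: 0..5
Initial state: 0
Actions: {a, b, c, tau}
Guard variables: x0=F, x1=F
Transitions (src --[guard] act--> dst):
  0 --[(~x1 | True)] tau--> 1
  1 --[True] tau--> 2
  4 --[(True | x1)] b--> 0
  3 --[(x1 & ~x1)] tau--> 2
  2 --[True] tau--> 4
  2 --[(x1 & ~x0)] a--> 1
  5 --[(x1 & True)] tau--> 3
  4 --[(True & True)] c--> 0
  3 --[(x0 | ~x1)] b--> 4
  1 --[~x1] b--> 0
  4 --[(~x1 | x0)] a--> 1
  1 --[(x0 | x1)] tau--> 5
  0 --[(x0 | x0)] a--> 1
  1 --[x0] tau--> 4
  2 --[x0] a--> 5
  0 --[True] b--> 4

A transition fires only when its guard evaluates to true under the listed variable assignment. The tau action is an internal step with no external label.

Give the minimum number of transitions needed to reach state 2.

Answer: 2

Working:
Layered search for 2:
  depth 0: {0}
  depth 1: {1,4}
  depth 2: {2}
depth(2)=2, e.g. tau·tau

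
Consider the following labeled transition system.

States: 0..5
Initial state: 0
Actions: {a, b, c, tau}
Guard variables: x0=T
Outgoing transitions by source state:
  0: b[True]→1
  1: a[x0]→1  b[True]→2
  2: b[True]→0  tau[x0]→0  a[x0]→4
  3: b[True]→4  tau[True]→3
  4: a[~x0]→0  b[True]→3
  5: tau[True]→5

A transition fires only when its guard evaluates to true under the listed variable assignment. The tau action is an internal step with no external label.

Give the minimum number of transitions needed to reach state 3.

Answer: 4

Analysis:
Layered search for 3:
  Layer 0: {0}
  Layer 1: {1}
  Layer 2: {2}
  Layer 3: {4}
  Layer 4: {3}
3 enters at depth 4; path b·b·a·b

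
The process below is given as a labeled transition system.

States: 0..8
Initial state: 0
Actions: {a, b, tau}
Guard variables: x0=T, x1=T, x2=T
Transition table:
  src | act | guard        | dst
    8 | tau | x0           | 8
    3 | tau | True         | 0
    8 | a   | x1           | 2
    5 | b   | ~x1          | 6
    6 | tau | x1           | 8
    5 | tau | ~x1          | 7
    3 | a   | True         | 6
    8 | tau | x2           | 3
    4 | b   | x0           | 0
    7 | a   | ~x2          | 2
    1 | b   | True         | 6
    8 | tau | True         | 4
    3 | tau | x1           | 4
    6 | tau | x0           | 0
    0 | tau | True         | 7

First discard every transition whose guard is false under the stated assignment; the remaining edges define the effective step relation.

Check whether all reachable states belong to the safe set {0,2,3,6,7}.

Answer: INVARIANT HOLDS

Working:
Allowed set {0,2,3,6,7}
Reachable = {0,7}
  0: safe
  7: safe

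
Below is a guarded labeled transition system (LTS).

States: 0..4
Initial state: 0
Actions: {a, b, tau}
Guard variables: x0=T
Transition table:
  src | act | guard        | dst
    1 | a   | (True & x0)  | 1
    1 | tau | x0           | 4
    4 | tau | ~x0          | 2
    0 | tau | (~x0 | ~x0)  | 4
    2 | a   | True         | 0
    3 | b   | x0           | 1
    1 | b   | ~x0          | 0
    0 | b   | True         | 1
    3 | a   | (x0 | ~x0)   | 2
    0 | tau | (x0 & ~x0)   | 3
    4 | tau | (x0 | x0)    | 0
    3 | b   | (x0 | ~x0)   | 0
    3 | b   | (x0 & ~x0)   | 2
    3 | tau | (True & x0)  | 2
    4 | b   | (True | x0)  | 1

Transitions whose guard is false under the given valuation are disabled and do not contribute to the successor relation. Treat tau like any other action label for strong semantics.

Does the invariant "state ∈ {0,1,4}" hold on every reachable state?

Answer: INVARIANT HOLDS

Working:
Allowed set {0,1,4}
R = {0,1,4}
  0: ✓
  1: ✓
  4: ✓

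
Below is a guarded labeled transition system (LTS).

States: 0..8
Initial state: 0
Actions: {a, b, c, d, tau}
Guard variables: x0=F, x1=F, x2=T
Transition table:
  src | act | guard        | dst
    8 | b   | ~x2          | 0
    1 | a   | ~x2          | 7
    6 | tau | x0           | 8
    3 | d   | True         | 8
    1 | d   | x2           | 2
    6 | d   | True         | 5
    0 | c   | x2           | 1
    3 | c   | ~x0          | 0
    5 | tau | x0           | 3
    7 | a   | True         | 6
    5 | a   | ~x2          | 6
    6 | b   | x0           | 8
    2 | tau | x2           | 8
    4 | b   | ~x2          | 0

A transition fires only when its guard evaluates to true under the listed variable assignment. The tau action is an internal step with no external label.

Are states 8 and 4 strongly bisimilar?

Answer: BISIMILAR

Analysis:
Bisimulation quotient by refinement:
  round 0: {{0,1,2,3,4,5,6,7,8}}
  round 1: {{0},{1,6},{2},{3},{4,5,8},{7}}
  round 2: {{0},{1},{2},{3},{4,5,8},{6},{7}}
Fixed point at round 3; 7 class(es).
class of 8: {4,5,8}; class of 4: {4,5,8}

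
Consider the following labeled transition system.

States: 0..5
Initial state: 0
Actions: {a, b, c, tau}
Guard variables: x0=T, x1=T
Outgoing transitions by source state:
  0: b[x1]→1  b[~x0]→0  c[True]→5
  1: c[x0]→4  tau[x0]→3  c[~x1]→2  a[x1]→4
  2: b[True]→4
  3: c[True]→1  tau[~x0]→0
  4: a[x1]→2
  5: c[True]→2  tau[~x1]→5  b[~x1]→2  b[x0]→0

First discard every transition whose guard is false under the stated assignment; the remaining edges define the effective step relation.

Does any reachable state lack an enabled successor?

Answer: DEADLOCK-FREE

Working:
Reachable = {0,1,2,3,4,5}
  0: b→1  c→5  [2 exit(s)]
  1: a→4  c→4  tau→3  [3 exit(s)]
  2: b→4  [1 exit(s)]
  3: c→1  [1 exit(s)]
  4: a→2  [1 exit(s)]
  5: b→0  c→2  [2 exit(s)]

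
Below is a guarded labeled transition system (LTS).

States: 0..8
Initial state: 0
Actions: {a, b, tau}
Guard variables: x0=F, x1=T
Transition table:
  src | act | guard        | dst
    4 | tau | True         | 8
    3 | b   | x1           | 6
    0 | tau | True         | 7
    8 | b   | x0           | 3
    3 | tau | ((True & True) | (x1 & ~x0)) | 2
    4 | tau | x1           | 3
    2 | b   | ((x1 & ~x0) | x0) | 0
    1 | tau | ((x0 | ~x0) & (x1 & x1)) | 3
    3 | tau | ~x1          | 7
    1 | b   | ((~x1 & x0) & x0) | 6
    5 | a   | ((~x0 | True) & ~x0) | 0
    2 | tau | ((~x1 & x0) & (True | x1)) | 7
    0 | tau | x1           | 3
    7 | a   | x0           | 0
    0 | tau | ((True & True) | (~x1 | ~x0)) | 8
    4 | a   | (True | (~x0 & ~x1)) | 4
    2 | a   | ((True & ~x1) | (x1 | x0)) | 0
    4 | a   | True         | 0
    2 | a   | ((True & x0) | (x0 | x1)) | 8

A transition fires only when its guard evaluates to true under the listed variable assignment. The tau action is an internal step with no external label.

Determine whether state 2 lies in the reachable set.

Answer: REACHABLE

Trace:
14 transition(s) survive guard evaluation.
L0 = {0}
L1 = {3,7,8}  now seen {0,3,7,8}
L2 = {2,6}  now seen {0,2,3,6,7,8}
Reach set: {0,2,3,6,7,8}
witness 2: tau·tau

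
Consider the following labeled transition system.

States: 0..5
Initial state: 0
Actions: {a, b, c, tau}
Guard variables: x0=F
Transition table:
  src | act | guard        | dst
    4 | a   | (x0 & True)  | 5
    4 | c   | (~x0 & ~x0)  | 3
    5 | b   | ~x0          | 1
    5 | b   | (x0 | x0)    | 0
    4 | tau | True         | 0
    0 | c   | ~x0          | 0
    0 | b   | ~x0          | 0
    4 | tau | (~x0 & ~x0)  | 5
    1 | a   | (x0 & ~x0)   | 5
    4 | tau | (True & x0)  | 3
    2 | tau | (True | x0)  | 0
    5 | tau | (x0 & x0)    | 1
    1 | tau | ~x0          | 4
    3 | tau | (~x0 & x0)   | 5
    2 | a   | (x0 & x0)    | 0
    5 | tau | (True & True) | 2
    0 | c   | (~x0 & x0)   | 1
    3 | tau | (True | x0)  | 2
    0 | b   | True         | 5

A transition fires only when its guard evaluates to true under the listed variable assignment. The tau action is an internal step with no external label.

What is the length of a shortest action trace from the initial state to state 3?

Answer: 4

Analysis:
Breadth-first toward 3:
  depth 0: {0}
  depth 1: {5}
  depth 2: {1,2}
  depth 3: {4}
  depth 4: {3}
first hit 3 at d=4 via b·b·tau·c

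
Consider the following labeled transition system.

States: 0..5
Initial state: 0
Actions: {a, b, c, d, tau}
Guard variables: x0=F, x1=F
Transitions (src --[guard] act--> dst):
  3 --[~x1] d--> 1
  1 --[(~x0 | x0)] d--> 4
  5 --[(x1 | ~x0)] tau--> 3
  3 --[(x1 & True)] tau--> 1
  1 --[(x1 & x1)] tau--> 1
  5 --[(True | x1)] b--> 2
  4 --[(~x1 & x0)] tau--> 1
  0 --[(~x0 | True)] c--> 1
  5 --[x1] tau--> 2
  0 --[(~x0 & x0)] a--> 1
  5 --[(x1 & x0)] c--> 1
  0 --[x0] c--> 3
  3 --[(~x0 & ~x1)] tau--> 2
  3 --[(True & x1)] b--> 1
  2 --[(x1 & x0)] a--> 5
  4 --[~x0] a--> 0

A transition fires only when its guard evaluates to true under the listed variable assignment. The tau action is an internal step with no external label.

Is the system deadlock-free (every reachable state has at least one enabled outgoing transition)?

Reachable = {0,1,4}
  0: c→1  [1 exit(s)]
  1: d→4  [1 exit(s)]
  4: a→0  [1 exit(s)]

Answer: DEADLOCK-FREE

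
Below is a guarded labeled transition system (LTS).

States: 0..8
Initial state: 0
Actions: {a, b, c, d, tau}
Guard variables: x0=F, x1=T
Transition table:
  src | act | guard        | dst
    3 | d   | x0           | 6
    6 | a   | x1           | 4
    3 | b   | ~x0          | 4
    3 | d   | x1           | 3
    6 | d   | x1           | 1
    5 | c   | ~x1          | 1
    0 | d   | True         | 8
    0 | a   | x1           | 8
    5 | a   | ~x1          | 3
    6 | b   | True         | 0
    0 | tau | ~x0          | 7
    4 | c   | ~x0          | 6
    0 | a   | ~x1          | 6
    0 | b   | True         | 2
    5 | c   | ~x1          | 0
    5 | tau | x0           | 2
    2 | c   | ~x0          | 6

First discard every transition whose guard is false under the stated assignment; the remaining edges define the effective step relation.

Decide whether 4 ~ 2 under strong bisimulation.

Compute ~ classes (split until stable):
  P[0] = {{0,1,2,3,4,5,6,7,8}}
  P[1] = {{0},{1,5,7,8},{2,4},{3},{6}}
stable after 2 split(s): 5 block(s)
[4]={2,4}  [2]={2,4}

Answer: BISIMILAR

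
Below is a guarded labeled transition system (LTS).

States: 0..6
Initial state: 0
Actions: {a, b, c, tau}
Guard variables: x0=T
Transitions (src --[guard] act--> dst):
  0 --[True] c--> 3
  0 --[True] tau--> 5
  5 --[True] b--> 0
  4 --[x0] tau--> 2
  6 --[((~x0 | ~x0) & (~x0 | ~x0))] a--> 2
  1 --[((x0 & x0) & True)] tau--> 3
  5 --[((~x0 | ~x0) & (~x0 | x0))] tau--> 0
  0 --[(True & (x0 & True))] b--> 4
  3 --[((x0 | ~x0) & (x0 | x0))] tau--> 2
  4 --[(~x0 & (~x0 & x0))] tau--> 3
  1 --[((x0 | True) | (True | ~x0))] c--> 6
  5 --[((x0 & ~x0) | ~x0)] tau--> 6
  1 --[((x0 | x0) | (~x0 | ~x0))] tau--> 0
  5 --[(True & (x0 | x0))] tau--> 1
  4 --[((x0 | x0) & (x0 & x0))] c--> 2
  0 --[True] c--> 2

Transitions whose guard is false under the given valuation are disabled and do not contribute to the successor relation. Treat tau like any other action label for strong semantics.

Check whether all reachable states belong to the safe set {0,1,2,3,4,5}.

Safe = {0,1,2,3,4,5}
R = {0,1,2,3,4,5,6}
  0: ✓
  1: ✓
  2: ✓
  3: ✓
  4: ✓
  5: ✓
  6: VIOLATES
witness against invariant: tau·tau·c → 6

Answer: INVARIANT VIOLATED at state 6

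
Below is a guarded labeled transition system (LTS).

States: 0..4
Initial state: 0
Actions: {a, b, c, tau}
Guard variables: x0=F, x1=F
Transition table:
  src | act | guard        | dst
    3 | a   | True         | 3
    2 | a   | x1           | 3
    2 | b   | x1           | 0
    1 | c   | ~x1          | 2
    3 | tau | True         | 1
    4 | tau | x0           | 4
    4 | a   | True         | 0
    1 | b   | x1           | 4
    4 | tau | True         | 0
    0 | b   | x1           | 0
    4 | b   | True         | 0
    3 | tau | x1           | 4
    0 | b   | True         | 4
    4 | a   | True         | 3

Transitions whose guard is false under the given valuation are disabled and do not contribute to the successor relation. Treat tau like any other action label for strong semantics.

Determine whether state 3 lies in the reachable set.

After dropping false guards: 8 live edges.
depth 0: {0}
depth 1: {4}  now seen {0,4}
depth 2: {3}  now seen {0,3,4}
depth 3: {1}  now seen {0,1,3,4}
depth 4: {2}  now seen {0,1,2,3,4}
Reach set: {0,1,2,3,4}
Path to 3: b·a

Answer: REACHABLE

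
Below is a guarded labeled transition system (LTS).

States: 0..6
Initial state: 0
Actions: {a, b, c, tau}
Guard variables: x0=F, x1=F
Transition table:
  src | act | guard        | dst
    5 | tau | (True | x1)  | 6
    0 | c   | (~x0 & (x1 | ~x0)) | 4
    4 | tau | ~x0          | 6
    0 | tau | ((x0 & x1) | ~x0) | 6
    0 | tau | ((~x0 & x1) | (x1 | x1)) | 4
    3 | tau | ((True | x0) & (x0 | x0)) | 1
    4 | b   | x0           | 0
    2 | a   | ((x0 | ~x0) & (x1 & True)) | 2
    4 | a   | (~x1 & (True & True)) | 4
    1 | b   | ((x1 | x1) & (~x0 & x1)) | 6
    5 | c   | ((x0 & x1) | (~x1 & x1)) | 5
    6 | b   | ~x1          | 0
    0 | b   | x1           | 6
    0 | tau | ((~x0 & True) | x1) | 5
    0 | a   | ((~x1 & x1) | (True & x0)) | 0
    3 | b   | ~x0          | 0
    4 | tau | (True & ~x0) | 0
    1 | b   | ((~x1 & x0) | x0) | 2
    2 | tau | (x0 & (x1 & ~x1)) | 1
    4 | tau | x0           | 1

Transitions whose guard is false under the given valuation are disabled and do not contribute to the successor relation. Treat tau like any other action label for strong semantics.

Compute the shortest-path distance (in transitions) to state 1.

BFS to 1:
  depth 0: {0}
  depth 1: {4,5,6}
1 never appears.

Answer: UNREACHABLE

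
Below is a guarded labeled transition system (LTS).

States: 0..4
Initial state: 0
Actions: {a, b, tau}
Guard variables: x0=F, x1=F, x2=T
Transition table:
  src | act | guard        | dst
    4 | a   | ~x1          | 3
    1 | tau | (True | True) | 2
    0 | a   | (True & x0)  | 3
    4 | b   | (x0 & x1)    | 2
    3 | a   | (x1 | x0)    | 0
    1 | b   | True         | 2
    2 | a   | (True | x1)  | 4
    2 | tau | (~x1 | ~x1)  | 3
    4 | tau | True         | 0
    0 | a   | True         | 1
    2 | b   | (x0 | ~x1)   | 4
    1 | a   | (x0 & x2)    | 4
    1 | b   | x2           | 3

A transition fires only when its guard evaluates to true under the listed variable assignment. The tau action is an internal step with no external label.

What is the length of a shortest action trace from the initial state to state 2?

Answer: 2

Working:
Layered search for 2:
  L0 = {0}
  L1 = {1}
  L2 = {2,3}
2 enters at depth 2; path a·b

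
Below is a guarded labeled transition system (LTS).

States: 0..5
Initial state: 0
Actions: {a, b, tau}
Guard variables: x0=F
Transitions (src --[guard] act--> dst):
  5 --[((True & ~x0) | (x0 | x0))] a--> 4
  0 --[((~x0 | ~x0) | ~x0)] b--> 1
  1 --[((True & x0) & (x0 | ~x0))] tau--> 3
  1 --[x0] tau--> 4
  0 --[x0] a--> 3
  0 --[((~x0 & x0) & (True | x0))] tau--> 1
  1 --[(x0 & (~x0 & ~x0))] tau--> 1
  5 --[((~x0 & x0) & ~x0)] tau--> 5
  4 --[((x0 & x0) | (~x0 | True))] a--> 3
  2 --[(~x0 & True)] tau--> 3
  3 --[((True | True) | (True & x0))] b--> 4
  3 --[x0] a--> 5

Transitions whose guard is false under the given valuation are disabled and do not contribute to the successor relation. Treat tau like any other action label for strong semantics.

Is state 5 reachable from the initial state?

Answer: UNREACHABLE

Trace:
After dropping false guards: 5 live edges.
Layer 0: {0}
Layer 1: {1}  total {0,1}
Reach set: {0,1}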